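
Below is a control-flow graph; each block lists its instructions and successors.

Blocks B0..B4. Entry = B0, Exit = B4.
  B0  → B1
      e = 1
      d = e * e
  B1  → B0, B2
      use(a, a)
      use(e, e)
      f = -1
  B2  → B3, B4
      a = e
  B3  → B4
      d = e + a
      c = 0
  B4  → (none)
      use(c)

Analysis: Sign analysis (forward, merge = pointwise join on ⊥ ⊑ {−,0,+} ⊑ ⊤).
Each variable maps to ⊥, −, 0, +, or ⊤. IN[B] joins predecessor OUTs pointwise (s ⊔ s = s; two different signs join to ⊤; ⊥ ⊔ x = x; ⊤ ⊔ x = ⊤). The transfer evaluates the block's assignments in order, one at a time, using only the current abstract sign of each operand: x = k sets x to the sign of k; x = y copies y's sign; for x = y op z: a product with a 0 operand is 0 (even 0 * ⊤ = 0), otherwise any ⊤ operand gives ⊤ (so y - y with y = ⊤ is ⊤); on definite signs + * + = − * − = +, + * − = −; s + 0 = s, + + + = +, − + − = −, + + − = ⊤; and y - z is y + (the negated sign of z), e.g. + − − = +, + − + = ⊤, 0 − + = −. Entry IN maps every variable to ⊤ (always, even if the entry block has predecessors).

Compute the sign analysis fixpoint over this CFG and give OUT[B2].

Converged values:
  B0: | IN=(all ⊤) | OUT={d:+, e:+; rest ⊤}
  B1: | IN={d:+, e:+; rest ⊤} | OUT={d:+, e:+, f:-; rest ⊤}
  B2: | IN={d:+, e:+, f:-; rest ⊤} | OUT={a:+, d:+, e:+, f:-; rest ⊤}
  B3: | IN={a:+, d:+, e:+, f:-; rest ⊤} | OUT={a:+, c:0, d:+, e:+, f:-; rest ⊤}
  B4: | IN={a:+, d:+, e:+, f:-; rest ⊤} | OUT={a:+, d:+, e:+, f:-; rest ⊤}

Merge at B2: IN[B2] = OUT[B1] = {a: ⊤, b: ⊤, c: ⊤, d: +, e: +, f: -}
Applying B2's transfer function to that IN value gives OUT[B2] (row B2 above).

Answer: {a: +, b: ⊤, c: ⊤, d: +, e: +, f: -}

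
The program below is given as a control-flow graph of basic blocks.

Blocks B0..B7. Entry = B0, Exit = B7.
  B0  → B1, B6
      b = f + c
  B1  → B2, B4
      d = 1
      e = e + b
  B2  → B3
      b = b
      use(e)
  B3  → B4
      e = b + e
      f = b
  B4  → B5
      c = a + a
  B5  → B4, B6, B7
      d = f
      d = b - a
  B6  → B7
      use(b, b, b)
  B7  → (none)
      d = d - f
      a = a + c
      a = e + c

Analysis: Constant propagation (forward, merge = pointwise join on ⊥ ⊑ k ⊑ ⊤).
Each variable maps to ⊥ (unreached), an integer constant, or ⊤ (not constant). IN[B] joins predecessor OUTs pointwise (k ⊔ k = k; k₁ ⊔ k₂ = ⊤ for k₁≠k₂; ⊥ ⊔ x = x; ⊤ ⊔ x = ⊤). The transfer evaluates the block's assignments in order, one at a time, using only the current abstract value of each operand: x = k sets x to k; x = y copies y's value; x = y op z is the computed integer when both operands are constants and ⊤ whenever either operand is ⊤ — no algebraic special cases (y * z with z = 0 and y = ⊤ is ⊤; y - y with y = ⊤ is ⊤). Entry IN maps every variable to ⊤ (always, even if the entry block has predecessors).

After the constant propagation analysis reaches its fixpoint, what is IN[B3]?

Per-block solution:
  B0:  IN=(all ⊤)  OUT=(all ⊤)
  B1:  IN=(all ⊤)  OUT={d:1; rest ⊤}
  B2:  IN={d:1; rest ⊤}  OUT={d:1; rest ⊤}
  B3:  IN={d:1; rest ⊤}  OUT={d:1; rest ⊤}
  B4:  IN=(all ⊤)  OUT=(all ⊤)
  B5:  IN=(all ⊤)  OUT=(all ⊤)
  B6:  IN=(all ⊤)  OUT=(all ⊤)
  B7:  IN=(all ⊤)  OUT=(all ⊤)

Merge at B3: IN[B3] = OUT[B2] = {a: ⊤, b: ⊤, c: ⊤, d: 1, e: ⊤, f: ⊤}

Answer: {a: ⊤, b: ⊤, c: ⊤, d: 1, e: ⊤, f: ⊤}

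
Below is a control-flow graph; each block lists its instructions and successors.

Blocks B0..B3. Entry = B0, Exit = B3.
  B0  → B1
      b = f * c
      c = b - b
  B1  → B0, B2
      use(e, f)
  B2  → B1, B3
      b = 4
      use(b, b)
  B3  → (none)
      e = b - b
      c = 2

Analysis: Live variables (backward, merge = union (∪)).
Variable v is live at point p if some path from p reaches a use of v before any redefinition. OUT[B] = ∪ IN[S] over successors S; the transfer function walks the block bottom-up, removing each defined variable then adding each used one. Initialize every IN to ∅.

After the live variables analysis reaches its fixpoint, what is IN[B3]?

Per-block solution:
  B0:   IN={c, e, f}   OUT={c, e, f}
  B1:   IN={c, e, f}   OUT={c, e, f}
  B2:   IN={c, e, f}   OUT={b, c, e, f}
  B3:   IN={b}   OUT={}

B3 is the boundary node: OUT[B3] = {}
Applying B3's transfer function to that OUT value gives IN[B3] (row B3 above).

Answer: {b}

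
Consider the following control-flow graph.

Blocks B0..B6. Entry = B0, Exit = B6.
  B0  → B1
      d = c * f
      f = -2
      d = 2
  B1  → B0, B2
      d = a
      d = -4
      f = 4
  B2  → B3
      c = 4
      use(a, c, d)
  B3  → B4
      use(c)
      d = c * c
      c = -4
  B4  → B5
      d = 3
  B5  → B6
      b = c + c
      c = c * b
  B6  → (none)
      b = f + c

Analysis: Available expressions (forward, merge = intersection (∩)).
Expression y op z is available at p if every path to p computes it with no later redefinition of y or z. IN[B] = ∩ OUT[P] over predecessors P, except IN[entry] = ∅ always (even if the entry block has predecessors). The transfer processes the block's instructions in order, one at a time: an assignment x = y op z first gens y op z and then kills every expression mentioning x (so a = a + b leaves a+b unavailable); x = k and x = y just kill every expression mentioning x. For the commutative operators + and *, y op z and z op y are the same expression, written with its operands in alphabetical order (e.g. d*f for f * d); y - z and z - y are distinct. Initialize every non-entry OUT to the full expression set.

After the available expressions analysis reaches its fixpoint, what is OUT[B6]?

Fixpoint table:
  B0:   IN={}   OUT={}
  B1:   IN={}   OUT={}
  B2:   IN={}   OUT={}
  B3:   IN={}   OUT={}
  B4:   IN={}   OUT={}
  B5:   IN={}   OUT={}
  B6:   IN={}   OUT={c+f}

Merge at B6: IN[B6] = OUT[B5] = {}
Applying B6's transfer function to that IN value gives OUT[B6] (row B6 above).

Answer: {c+f}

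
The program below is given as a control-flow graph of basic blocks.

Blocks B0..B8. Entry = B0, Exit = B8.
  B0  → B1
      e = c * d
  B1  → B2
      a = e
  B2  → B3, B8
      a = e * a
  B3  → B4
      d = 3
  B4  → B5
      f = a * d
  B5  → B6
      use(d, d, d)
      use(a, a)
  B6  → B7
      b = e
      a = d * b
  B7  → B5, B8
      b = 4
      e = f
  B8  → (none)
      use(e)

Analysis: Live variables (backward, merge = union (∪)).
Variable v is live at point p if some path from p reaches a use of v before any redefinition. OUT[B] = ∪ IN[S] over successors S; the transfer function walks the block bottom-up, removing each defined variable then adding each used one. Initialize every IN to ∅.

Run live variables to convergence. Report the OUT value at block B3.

Fixpoint table:
  B0:   IN={c, d}   OUT={e}
  B1:   IN={e}   OUT={a, e}
  B2:   IN={a, e}   OUT={a, e}
  B3:   IN={a, e}   OUT={a, d, e}
  B4:   IN={a, d, e}   OUT={a, d, e, f}
  B5:   IN={a, d, e, f}   OUT={d, e, f}
  B6:   IN={d, e, f}   OUT={a, d, f}
  B7:   IN={a, d, f}   OUT={a, d, e, f}
  B8:   IN={e}   OUT={}

Merge at B3: OUT[B3] = IN[B4] = {a, d, e}

Answer: {a, d, e}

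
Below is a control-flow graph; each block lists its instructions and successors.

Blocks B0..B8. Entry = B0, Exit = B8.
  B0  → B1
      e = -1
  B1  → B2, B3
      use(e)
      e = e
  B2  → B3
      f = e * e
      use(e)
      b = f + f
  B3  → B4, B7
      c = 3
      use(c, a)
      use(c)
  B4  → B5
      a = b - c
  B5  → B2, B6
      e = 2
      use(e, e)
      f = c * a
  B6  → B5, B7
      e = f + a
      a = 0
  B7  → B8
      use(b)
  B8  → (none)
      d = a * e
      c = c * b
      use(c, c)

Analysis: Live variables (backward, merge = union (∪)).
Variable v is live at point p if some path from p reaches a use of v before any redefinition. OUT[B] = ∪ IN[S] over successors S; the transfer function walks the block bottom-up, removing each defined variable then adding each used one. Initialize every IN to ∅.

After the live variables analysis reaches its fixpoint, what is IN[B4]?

Fixpoint table:
  B0: | IN={a, b} | OUT={a, b, e}
  B1: | IN={a, b, e} | OUT={a, b, e}
  B2: | IN={a, e} | OUT={a, b, e}
  B3: | IN={a, b, e} | OUT={a, b, c, e}
  B4: | IN={b, c} | OUT={a, b, c}
  B5: | IN={a, b, c} | OUT={a, b, c, e, f}
  B6: | IN={a, b, c, f} | OUT={a, b, c, e}
  B7: | IN={a, b, c, e} | OUT={a, b, c, e}
  B8: | IN={a, b, c, e} | OUT={}

Merge at B4: OUT[B4] = IN[B5] = {a, b, c}
Applying B4's transfer function to that OUT value gives IN[B4] (row B4 above).

Answer: {b, c}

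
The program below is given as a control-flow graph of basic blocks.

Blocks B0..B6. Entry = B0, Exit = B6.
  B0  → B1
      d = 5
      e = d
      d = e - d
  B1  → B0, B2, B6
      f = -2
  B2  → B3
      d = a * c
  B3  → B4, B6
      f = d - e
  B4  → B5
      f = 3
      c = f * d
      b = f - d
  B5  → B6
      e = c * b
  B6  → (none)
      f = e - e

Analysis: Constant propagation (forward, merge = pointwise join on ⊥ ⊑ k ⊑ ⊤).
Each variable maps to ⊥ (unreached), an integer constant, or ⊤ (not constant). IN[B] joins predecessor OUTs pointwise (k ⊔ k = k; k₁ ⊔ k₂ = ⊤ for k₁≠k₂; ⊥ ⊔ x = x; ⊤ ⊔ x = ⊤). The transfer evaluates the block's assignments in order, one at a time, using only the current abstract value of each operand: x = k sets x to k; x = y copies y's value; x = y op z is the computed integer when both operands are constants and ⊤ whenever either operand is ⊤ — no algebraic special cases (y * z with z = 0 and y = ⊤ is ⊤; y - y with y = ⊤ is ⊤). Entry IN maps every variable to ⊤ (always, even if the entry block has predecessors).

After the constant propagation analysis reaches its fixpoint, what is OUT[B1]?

Converged values:
  B0: | IN=(all ⊤) | OUT={d:0, e:5; rest ⊤}
  B1: | IN={d:0, e:5; rest ⊤} | OUT={d:0, e:5, f:-2; rest ⊤}
  B2: | IN={d:0, e:5, f:-2; rest ⊤} | OUT={e:5, f:-2; rest ⊤}
  B3: | IN={e:5, f:-2; rest ⊤} | OUT={e:5; rest ⊤}
  B4: | IN={e:5; rest ⊤} | OUT={e:5, f:3; rest ⊤}
  B5: | IN={e:5, f:3; rest ⊤} | OUT={f:3; rest ⊤}
  B6: | IN=(all ⊤) | OUT=(all ⊤)

Merge at B1: IN[B1] = OUT[B0] = {a: ⊤, b: ⊤, c: ⊤, d: 0, e: 5, f: ⊤}
Applying B1's transfer function to that IN value gives OUT[B1] (row B1 above).

Answer: {a: ⊤, b: ⊤, c: ⊤, d: 0, e: 5, f: -2}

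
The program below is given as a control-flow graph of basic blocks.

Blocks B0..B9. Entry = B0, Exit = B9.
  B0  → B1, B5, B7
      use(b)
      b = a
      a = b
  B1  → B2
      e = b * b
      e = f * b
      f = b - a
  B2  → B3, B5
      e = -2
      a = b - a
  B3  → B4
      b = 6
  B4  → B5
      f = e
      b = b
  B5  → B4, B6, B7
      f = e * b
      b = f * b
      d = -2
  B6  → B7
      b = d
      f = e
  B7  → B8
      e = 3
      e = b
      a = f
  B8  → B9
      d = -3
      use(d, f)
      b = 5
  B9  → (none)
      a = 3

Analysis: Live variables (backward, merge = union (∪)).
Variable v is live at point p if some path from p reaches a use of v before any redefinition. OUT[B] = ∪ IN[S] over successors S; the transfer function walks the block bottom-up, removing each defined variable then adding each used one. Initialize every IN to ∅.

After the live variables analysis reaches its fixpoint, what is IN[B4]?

Per-block solution:
  B0:  IN={a, b, e, f}  OUT={a, b, e, f}
  B1:  IN={a, b, f}  OUT={a, b}
  B2:  IN={a, b}  OUT={b, e}
  B3:  IN={e}  OUT={b, e}
  B4:  IN={b, e}  OUT={b, e}
  B5:  IN={b, e}  OUT={b, d, e, f}
  B6:  IN={d, e}  OUT={b, f}
  B7:  IN={b, f}  OUT={f}
  B8:  IN={f}  OUT={}
  B9:  IN={}  OUT={}

Merge at B4: OUT[B4] = IN[B5] = {b, e}
Applying B4's transfer function to that OUT value gives IN[B4] (row B4 above).

Answer: {b, e}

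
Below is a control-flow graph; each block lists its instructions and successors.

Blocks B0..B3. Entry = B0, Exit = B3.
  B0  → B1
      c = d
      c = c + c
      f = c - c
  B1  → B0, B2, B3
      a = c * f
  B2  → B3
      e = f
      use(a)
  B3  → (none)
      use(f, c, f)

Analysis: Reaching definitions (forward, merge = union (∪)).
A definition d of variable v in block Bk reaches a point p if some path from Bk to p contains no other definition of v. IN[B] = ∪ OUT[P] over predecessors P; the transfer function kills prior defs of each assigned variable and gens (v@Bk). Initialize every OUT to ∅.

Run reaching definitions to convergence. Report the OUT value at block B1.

Answer: {a@B1, c@B0, f@B0}

Trace:
Fixpoint table:
  B0:  IN={a@B1, c@B0, f@B0}  OUT={a@B1, c@B0, f@B0}
  B1:  IN={a@B1, c@B0, f@B0}  OUT={a@B1, c@B0, f@B0}
  B2:  IN={a@B1, c@B0, f@B0}  OUT={a@B1, c@B0, e@B2, f@B0}
  B3:  IN={a@B1, c@B0, e@B2, f@B0}  OUT={a@B1, c@B0, e@B2, f@B0}

Merge at B1: IN[B1] = OUT[B0] = {a@B1, c@B0, f@B0}
Applying B1's transfer function to that IN value gives OUT[B1] (row B1 above).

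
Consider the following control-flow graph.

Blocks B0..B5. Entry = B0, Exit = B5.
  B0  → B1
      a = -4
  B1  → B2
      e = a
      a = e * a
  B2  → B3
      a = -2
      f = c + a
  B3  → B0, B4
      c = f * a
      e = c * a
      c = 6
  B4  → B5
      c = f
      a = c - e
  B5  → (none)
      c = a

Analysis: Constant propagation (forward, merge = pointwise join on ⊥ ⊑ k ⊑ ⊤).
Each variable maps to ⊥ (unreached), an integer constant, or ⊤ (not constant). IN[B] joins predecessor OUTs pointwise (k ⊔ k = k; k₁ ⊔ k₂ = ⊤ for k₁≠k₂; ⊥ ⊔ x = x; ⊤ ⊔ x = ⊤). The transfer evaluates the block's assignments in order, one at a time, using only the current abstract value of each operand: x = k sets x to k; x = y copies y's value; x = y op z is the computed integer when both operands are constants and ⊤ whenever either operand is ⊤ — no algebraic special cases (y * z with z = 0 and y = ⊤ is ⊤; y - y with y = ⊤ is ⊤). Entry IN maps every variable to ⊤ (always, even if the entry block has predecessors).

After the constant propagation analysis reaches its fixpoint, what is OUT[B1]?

Converged values:
  B0:  IN=(all ⊤)  OUT={a:-4; rest ⊤}
  B1:  IN={a:-4; rest ⊤}  OUT={a:16, e:-4; rest ⊤}
  B2:  IN={a:16, e:-4; rest ⊤}  OUT={a:-2, e:-4; rest ⊤}
  B3:  IN={a:-2, e:-4; rest ⊤}  OUT={a:-2, c:6; rest ⊤}
  B4:  IN={a:-2, c:6; rest ⊤}  OUT=(all ⊤)
  B5:  IN=(all ⊤)  OUT=(all ⊤)

Merge at B1: IN[B1] = OUT[B0] = {a: -4, b: ⊤, c: ⊤, d: ⊤, e: ⊤, f: ⊤}
Applying B1's transfer function to that IN value gives OUT[B1] (row B1 above).

Answer: {a: 16, b: ⊤, c: ⊤, d: ⊤, e: -4, f: ⊤}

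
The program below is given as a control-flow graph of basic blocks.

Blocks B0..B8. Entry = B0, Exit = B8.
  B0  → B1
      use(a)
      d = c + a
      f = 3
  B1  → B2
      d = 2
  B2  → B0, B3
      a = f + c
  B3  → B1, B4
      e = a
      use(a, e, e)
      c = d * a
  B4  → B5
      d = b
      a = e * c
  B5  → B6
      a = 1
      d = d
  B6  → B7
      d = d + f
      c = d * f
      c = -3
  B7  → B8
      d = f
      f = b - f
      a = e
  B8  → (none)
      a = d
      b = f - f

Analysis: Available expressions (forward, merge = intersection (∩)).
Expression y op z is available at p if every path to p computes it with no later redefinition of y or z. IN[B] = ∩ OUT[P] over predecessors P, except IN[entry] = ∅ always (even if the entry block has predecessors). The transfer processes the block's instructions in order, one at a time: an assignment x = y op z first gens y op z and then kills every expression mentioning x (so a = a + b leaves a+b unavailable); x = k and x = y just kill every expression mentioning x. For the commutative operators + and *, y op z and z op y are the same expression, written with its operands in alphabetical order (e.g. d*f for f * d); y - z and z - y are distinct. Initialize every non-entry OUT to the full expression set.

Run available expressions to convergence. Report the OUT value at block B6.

Answer: {d*f}

Derivation:
Fixpoint table:
  B0:  IN={}  OUT={a+c}
  B1:  IN={}  OUT={}
  B2:  IN={}  OUT={c+f}
  B3:  IN={c+f}  OUT={a*d}
  B4:  IN={a*d}  OUT={c*e}
  B5:  IN={c*e}  OUT={c*e}
  B6:  IN={c*e}  OUT={d*f}
  B7:  IN={d*f}  OUT={}
  B8:  IN={}  OUT={f-f}

Merge at B6: IN[B6] = OUT[B5] = {c*e}
Applying B6's transfer function to that IN value gives OUT[B6] (row B6 above).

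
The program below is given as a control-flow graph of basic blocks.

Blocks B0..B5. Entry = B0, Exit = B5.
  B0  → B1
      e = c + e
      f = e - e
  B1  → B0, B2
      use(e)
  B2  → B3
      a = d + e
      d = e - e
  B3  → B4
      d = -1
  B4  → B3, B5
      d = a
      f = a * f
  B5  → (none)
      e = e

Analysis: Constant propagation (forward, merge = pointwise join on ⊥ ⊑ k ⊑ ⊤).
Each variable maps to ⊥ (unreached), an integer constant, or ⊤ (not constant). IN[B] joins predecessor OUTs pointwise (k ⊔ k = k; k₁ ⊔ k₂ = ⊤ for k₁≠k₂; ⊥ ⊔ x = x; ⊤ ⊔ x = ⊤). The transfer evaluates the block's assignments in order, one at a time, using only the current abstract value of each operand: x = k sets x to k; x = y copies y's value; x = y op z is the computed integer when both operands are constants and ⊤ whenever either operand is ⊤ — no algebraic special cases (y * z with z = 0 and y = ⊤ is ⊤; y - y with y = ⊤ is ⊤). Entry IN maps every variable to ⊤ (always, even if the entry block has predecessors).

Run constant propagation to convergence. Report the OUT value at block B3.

Answer: {a: ⊤, b: ⊤, c: ⊤, d: -1, e: ⊤, f: ⊤}

Working:
Fixpoint table:
  B0:   IN=(all ⊤)   OUT=(all ⊤)
  B1:   IN=(all ⊤)   OUT=(all ⊤)
  B2:   IN=(all ⊤)   OUT=(all ⊤)
  B3:   IN=(all ⊤)   OUT={d:-1; rest ⊤}
  B4:   IN={d:-1; rest ⊤}   OUT=(all ⊤)
  B5:   IN=(all ⊤)   OUT=(all ⊤)

Merge at B3: IN[B3] = OUT[B2] ⊔ OUT[B4] = {a: ⊤, b: ⊤, c: ⊤, d: ⊤, e: ⊤, f: ⊤}
Applying B3's transfer function to that IN value gives OUT[B3] (row B3 above).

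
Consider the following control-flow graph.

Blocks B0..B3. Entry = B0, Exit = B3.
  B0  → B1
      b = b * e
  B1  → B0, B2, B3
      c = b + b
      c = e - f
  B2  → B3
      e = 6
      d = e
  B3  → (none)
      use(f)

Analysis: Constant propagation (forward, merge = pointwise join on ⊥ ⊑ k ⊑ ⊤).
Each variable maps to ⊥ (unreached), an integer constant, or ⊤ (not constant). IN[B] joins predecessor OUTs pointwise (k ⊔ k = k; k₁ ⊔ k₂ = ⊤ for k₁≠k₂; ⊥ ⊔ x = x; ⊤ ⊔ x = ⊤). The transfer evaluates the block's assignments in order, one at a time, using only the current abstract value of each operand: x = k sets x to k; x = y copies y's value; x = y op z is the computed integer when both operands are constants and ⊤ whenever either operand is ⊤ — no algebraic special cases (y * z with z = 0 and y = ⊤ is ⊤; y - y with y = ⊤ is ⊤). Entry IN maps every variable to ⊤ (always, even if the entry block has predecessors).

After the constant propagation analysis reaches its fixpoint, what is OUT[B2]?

Per-block solution:
  B0:  IN=(all ⊤)  OUT=(all ⊤)
  B1:  IN=(all ⊤)  OUT=(all ⊤)
  B2:  IN=(all ⊤)  OUT={d:6, e:6; rest ⊤}
  B3:  IN=(all ⊤)  OUT=(all ⊤)

Merge at B2: IN[B2] = OUT[B1] = {a: ⊤, b: ⊤, c: ⊤, d: ⊤, e: ⊤, f: ⊤}
Applying B2's transfer function to that IN value gives OUT[B2] (row B2 above).

Answer: {a: ⊤, b: ⊤, c: ⊤, d: 6, e: 6, f: ⊤}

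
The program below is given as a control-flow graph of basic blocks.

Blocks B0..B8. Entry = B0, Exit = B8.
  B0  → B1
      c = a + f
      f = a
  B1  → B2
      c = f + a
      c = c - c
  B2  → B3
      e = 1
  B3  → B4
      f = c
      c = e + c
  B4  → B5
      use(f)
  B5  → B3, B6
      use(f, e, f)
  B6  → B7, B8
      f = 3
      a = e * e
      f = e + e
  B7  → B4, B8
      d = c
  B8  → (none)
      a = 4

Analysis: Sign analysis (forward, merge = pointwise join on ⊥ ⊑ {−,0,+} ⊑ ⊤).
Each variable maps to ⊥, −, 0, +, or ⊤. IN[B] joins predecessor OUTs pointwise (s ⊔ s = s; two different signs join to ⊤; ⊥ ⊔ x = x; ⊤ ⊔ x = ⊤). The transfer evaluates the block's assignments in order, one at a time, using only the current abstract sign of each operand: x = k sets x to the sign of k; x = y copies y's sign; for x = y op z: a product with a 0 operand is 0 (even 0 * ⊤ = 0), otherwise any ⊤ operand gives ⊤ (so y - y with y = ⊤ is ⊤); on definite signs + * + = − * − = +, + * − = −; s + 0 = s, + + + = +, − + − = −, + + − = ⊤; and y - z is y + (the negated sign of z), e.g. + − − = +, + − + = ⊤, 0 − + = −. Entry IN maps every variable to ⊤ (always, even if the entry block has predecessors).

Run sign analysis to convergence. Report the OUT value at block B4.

Answer: {a: ⊤, b: ⊤, c: ⊤, d: ⊤, e: +, f: ⊤}

Working:
Converged values:
  B0:   IN=(all ⊤)   OUT=(all ⊤)
  B1:   IN=(all ⊤)   OUT=(all ⊤)
  B2:   IN=(all ⊤)   OUT={e:+; rest ⊤}
  B3:   IN={e:+; rest ⊤}   OUT={e:+; rest ⊤}
  B4:   IN={e:+; rest ⊤}   OUT={e:+; rest ⊤}
  B5:   IN={e:+; rest ⊤}   OUT={e:+; rest ⊤}
  B6:   IN={e:+; rest ⊤}   OUT={a:+, e:+, f:+; rest ⊤}
  B7:   IN={a:+, e:+, f:+; rest ⊤}   OUT={a:+, e:+, f:+; rest ⊤}
  B8:   IN={a:+, e:+, f:+; rest ⊤}   OUT={a:+, e:+, f:+; rest ⊤}

Merge at B4: IN[B4] = OUT[B3] ⊔ OUT[B7] = {a: ⊤, b: ⊤, c: ⊤, d: ⊤, e: +, f: ⊤}
Applying B4's transfer function to that IN value gives OUT[B4] (row B4 above).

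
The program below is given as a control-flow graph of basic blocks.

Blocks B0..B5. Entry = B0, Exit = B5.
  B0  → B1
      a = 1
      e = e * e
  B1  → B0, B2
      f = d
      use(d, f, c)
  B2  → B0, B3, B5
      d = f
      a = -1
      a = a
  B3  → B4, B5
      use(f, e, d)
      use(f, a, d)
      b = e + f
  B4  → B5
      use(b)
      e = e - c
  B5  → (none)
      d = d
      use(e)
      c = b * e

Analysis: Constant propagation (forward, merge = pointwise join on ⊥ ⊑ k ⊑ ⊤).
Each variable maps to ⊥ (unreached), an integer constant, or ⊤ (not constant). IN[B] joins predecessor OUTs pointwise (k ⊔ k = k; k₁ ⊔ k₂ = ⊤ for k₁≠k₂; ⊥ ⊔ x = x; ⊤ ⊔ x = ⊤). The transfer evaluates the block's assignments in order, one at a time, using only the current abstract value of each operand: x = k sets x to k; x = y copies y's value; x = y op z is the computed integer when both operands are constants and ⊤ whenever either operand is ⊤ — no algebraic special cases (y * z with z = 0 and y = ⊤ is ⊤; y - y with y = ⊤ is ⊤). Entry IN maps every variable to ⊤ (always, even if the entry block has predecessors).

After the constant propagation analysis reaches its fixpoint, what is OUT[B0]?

Answer: {a: 1, b: ⊤, c: ⊤, d: ⊤, e: ⊤, f: ⊤}

Derivation:
Fixpoint table:
  B0: | IN=(all ⊤) | OUT={a:1; rest ⊤}
  B1: | IN={a:1; rest ⊤} | OUT={a:1; rest ⊤}
  B2: | IN={a:1; rest ⊤} | OUT={a:-1; rest ⊤}
  B3: | IN={a:-1; rest ⊤} | OUT={a:-1; rest ⊤}
  B4: | IN={a:-1; rest ⊤} | OUT={a:-1; rest ⊤}
  B5: | IN={a:-1; rest ⊤} | OUT={a:-1; rest ⊤}

Merge at B0 (entry node, so the boundary value (all ⊤) is joined with the incoming edge(s)): IN[B0] = (all ⊤) ⊔ OUT[B1] ⊔ OUT[B2] = {a: ⊤, b: ⊤, c: ⊤, d: ⊤, e: ⊤, f: ⊤}
Applying B0's transfer function to that IN value gives OUT[B0] (row B0 above).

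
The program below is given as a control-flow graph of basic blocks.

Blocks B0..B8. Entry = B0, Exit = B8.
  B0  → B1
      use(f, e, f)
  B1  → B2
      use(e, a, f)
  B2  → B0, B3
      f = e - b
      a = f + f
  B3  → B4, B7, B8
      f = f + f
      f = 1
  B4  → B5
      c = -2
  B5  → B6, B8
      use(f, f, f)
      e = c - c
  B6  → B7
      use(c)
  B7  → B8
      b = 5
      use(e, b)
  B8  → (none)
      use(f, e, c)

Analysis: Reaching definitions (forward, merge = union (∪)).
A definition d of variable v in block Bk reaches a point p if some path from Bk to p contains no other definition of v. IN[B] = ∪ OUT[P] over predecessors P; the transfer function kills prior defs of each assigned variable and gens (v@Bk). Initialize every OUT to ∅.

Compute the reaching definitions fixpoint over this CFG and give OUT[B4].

Fixpoint table:
  B0:   IN={a@B2, f@B2}   OUT={a@B2, f@B2}
  B1:   IN={a@B2, f@B2}   OUT={a@B2, f@B2}
  B2:   IN={a@B2, f@B2}   OUT={a@B2, f@B2}
  B3:   IN={a@B2, f@B2}   OUT={a@B2, f@B3}
  B4:   IN={a@B2, f@B3}   OUT={a@B2, c@B4, f@B3}
  B5:   IN={a@B2, c@B4, f@B3}   OUT={a@B2, c@B4, e@B5, f@B3}
  B6:   IN={a@B2, c@B4, e@B5, f@B3}   OUT={a@B2, c@B4, e@B5, f@B3}
  B7:   IN={a@B2, c@B4, e@B5, f@B3}   OUT={a@B2, b@B7, c@B4, e@B5, f@B3}
  B8:   IN={a@B2, b@B7, c@B4, e@B5, f@B3}   OUT={a@B2, b@B7, c@B4, e@B5, f@B3}

Merge at B4: IN[B4] = OUT[B3] = {a@B2, f@B3}
Applying B4's transfer function to that IN value gives OUT[B4] (row B4 above).

Answer: {a@B2, c@B4, f@B3}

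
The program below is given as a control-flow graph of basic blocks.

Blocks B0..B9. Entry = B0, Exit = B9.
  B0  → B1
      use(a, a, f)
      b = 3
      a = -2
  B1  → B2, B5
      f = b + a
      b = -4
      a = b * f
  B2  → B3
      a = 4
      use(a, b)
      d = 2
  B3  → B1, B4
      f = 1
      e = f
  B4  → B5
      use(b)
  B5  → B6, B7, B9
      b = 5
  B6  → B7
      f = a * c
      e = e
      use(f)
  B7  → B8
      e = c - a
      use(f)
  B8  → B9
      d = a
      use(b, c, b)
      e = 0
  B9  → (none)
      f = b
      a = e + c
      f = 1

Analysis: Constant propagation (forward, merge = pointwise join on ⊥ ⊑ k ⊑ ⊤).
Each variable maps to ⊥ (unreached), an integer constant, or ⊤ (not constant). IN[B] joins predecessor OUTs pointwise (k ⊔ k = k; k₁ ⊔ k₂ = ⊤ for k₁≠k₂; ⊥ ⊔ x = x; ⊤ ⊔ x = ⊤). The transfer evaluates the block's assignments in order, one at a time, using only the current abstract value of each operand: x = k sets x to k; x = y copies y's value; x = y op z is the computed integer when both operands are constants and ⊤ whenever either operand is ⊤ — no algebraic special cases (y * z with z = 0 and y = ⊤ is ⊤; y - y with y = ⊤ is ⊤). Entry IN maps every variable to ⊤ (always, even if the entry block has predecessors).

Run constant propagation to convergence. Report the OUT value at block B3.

Answer: {a: 4, b: -4, c: ⊤, d: 2, e: 1, f: 1}

Derivation:
Fixpoint table:
  B0:  IN=(all ⊤)  OUT={a:-2, b:3; rest ⊤}
  B1:  IN=(all ⊤)  OUT={b:-4; rest ⊤}
  B2:  IN={b:-4; rest ⊤}  OUT={a:4, b:-4, d:2; rest ⊤}
  B3:  IN={a:4, b:-4, d:2; rest ⊤}  OUT={a:4, b:-4, d:2, e:1, f:1; rest ⊤}
  B4:  IN={a:4, b:-4, d:2, e:1, f:1; rest ⊤}  OUT={a:4, b:-4, d:2, e:1, f:1; rest ⊤}
  B5:  IN={b:-4; rest ⊤}  OUT={b:5; rest ⊤}
  B6:  IN={b:5; rest ⊤}  OUT={b:5; rest ⊤}
  B7:  IN={b:5; rest ⊤}  OUT={b:5; rest ⊤}
  B8:  IN={b:5; rest ⊤}  OUT={b:5, e:0; rest ⊤}
  B9:  IN={b:5; rest ⊤}  OUT={b:5, f:1; rest ⊤}

Merge at B3: IN[B3] = OUT[B2] = {a: 4, b: -4, c: ⊤, d: 2, e: ⊤, f: ⊤}
Applying B3's transfer function to that IN value gives OUT[B3] (row B3 above).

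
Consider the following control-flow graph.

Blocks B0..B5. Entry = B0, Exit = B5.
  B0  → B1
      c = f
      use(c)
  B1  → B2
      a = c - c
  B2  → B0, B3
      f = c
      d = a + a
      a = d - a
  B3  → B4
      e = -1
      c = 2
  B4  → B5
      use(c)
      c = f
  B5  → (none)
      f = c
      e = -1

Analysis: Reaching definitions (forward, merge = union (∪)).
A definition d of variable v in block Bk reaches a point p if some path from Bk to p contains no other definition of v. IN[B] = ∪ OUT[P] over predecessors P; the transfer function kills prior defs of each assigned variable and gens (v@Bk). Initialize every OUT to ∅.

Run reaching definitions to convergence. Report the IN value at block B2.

Answer: {a@B1, c@B0, d@B2, f@B2}

Working:
Converged values:
  B0: | IN={a@B2, c@B0, d@B2, f@B2} | OUT={a@B2, c@B0, d@B2, f@B2}
  B1: | IN={a@B2, c@B0, d@B2, f@B2} | OUT={a@B1, c@B0, d@B2, f@B2}
  B2: | IN={a@B1, c@B0, d@B2, f@B2} | OUT={a@B2, c@B0, d@B2, f@B2}
  B3: | IN={a@B2, c@B0, d@B2, f@B2} | OUT={a@B2, c@B3, d@B2, e@B3, f@B2}
  B4: | IN={a@B2, c@B3, d@B2, e@B3, f@B2} | OUT={a@B2, c@B4, d@B2, e@B3, f@B2}
  B5: | IN={a@B2, c@B4, d@B2, e@B3, f@B2} | OUT={a@B2, c@B4, d@B2, e@B5, f@B5}

Merge at B2: IN[B2] = OUT[B1] = {a@B1, c@B0, d@B2, f@B2}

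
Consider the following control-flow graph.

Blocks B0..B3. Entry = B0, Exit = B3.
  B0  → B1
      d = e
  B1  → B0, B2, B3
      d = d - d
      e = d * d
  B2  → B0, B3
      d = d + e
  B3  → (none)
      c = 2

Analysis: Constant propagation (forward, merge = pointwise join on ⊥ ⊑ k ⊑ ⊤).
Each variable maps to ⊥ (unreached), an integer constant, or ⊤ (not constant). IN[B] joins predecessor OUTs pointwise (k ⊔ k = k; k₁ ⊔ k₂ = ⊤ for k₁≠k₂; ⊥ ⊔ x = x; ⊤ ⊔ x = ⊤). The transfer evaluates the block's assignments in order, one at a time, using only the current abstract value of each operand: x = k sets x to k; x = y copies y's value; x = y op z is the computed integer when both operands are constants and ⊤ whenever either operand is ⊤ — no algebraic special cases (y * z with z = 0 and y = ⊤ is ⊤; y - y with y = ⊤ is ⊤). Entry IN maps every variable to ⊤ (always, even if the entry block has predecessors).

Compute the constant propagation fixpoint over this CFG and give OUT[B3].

Converged values:
  B0: | IN=(all ⊤) | OUT=(all ⊤)
  B1: | IN=(all ⊤) | OUT=(all ⊤)
  B2: | IN=(all ⊤) | OUT=(all ⊤)
  B3: | IN=(all ⊤) | OUT={c:2; rest ⊤}

Merge at B3: IN[B3] = OUT[B1] ⊔ OUT[B2] = {a: ⊤, b: ⊤, c: ⊤, d: ⊤, e: ⊤, f: ⊤}
Applying B3's transfer function to that IN value gives OUT[B3] (row B3 above).

Answer: {a: ⊤, b: ⊤, c: 2, d: ⊤, e: ⊤, f: ⊤}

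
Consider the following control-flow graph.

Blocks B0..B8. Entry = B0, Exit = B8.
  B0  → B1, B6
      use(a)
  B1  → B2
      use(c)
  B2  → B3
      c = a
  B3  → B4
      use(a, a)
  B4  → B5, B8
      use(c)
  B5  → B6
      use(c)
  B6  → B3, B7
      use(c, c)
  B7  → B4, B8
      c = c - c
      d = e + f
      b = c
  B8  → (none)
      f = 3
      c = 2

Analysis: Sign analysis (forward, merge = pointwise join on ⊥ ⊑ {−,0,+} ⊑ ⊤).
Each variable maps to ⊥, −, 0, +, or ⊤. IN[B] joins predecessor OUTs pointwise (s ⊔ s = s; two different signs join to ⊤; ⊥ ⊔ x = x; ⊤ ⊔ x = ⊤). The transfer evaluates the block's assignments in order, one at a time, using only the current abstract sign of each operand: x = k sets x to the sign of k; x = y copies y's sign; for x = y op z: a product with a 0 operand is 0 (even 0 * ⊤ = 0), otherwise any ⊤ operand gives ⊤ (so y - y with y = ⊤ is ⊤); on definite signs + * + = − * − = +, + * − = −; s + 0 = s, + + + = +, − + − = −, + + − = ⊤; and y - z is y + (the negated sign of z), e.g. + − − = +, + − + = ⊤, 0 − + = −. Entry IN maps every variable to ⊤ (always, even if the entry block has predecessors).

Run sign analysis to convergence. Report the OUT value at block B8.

Answer: {a: ⊤, b: ⊤, c: +, d: ⊤, e: ⊤, f: +}

Working:
Per-block solution:
  B0: | IN=(all ⊤) | OUT=(all ⊤)
  B1: | IN=(all ⊤) | OUT=(all ⊤)
  B2: | IN=(all ⊤) | OUT=(all ⊤)
  B3: | IN=(all ⊤) | OUT=(all ⊤)
  B4: | IN=(all ⊤) | OUT=(all ⊤)
  B5: | IN=(all ⊤) | OUT=(all ⊤)
  B6: | IN=(all ⊤) | OUT=(all ⊤)
  B7: | IN=(all ⊤) | OUT=(all ⊤)
  B8: | IN=(all ⊤) | OUT={c:+, f:+; rest ⊤}

Merge at B8: IN[B8] = OUT[B4] ⊔ OUT[B7] = {a: ⊤, b: ⊤, c: ⊤, d: ⊤, e: ⊤, f: ⊤}
Applying B8's transfer function to that IN value gives OUT[B8] (row B8 above).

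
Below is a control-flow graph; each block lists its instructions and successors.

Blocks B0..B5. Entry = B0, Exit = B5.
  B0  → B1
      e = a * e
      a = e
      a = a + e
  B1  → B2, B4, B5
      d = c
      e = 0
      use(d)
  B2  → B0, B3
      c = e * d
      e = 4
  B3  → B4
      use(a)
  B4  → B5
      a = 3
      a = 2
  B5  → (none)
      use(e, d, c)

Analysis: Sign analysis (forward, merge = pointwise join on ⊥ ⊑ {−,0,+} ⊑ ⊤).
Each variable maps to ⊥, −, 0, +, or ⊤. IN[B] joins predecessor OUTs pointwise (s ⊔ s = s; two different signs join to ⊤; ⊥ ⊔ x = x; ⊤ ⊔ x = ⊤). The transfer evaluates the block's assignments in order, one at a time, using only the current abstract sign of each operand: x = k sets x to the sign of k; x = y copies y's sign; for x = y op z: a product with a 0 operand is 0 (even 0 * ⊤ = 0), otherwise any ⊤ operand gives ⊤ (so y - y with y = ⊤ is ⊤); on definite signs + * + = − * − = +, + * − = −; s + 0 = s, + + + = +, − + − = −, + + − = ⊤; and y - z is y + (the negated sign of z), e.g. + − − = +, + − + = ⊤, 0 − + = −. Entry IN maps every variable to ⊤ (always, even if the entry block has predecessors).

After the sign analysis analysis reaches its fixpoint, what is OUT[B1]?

Per-block solution:
  B0: | IN=(all ⊤) | OUT=(all ⊤)
  B1: | IN=(all ⊤) | OUT={e:0; rest ⊤}
  B2: | IN={e:0; rest ⊤} | OUT={c:0, e:+; rest ⊤}
  B3: | IN={c:0, e:+; rest ⊤} | OUT={c:0, e:+; rest ⊤}
  B4: | IN=(all ⊤) | OUT={a:+; rest ⊤}
  B5: | IN=(all ⊤) | OUT=(all ⊤)

Merge at B1: IN[B1] = OUT[B0] = {a: ⊤, b: ⊤, c: ⊤, d: ⊤, e: ⊤, f: ⊤}
Applying B1's transfer function to that IN value gives OUT[B1] (row B1 above).

Answer: {a: ⊤, b: ⊤, c: ⊤, d: ⊤, e: 0, f: ⊤}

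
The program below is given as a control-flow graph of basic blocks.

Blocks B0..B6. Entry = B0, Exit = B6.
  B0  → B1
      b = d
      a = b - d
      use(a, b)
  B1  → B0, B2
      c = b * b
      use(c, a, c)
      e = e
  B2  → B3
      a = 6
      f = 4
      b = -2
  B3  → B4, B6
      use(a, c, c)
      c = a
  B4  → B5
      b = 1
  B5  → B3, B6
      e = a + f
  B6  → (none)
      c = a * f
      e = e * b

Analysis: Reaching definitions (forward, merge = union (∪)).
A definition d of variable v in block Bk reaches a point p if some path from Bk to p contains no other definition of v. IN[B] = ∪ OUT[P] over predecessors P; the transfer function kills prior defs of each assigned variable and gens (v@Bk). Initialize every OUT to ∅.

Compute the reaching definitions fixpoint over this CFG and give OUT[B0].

Fixpoint table:
  B0:   IN={a@B0, b@B0, c@B1, e@B1}   OUT={a@B0, b@B0, c@B1, e@B1}
  B1:   IN={a@B0, b@B0, c@B1, e@B1}   OUT={a@B0, b@B0, c@B1, e@B1}
  B2:   IN={a@B0, b@B0, c@B1, e@B1}   OUT={a@B2, b@B2, c@B1, e@B1, f@B2}
  B3:   IN={a@B2, b@B2, b@B4, c@B1, c@B3, e@B1, e@B5, f@B2}   OUT={a@B2, b@B2, b@B4, c@B3, e@B1, e@B5, f@B2}
  B4:   IN={a@B2, b@B2, b@B4, c@B3, e@B1, e@B5, f@B2}   OUT={a@B2, b@B4, c@B3, e@B1, e@B5, f@B2}
  B5:   IN={a@B2, b@B4, c@B3, e@B1, e@B5, f@B2}   OUT={a@B2, b@B4, c@B3, e@B5, f@B2}
  B6:   IN={a@B2, b@B2, b@B4, c@B3, e@B1, e@B5, f@B2}   OUT={a@B2, b@B2, b@B4, c@B6, e@B6, f@B2}

Merge at B0 (entry node, so the boundary value {} is joined with the incoming edge(s)): IN[B0] = {} ⊔ OUT[B1] = {a@B0, b@B0, c@B1, e@B1}
Applying B0's transfer function to that IN value gives OUT[B0] (row B0 above).

Answer: {a@B0, b@B0, c@B1, e@B1}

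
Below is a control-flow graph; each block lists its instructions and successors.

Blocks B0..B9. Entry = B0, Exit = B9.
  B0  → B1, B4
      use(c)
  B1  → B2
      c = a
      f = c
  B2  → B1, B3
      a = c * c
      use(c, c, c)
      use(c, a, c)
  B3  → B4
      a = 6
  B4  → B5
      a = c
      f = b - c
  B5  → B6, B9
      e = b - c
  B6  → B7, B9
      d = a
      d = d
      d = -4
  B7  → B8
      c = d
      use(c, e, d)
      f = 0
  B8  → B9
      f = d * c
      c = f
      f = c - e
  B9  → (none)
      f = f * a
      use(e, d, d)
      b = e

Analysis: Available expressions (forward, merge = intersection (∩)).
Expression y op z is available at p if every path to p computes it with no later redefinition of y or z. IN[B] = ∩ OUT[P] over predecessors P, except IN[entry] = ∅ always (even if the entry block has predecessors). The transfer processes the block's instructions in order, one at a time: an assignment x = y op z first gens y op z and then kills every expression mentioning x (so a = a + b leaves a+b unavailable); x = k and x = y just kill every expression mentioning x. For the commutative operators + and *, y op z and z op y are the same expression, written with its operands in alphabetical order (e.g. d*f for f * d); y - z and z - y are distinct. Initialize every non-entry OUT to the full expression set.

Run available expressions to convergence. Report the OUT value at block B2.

Converged values:
  B0: | IN={} | OUT={}
  B1: | IN={} | OUT={}
  B2: | IN={} | OUT={c*c}
  B3: | IN={c*c} | OUT={c*c}
  B4: | IN={} | OUT={b-c}
  B5: | IN={b-c} | OUT={b-c}
  B6: | IN={b-c} | OUT={b-c}
  B7: | IN={b-c} | OUT={}
  B8: | IN={} | OUT={c-e}
  B9: | IN={} | OUT={}

Merge at B2: IN[B2] = OUT[B1] = {}
Applying B2's transfer function to that IN value gives OUT[B2] (row B2 above).

Answer: {c*c}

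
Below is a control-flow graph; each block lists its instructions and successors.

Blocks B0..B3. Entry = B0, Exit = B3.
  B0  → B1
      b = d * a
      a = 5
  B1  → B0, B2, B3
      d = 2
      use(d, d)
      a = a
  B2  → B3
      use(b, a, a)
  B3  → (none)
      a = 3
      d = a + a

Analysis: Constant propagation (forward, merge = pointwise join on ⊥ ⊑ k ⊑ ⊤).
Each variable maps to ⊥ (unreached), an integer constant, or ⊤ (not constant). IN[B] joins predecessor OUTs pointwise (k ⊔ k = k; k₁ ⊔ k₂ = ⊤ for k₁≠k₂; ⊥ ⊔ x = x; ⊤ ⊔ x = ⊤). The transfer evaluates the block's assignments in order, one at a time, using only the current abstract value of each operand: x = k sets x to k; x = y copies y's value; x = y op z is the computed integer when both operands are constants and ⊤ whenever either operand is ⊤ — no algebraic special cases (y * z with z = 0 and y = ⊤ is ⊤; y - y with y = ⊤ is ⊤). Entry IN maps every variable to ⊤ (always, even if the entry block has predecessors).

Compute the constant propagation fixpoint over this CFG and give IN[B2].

Fixpoint table:
  B0: | IN=(all ⊤) | OUT={a:5; rest ⊤}
  B1: | IN={a:5; rest ⊤} | OUT={a:5, d:2; rest ⊤}
  B2: | IN={a:5, d:2; rest ⊤} | OUT={a:5, d:2; rest ⊤}
  B3: | IN={a:5, d:2; rest ⊤} | OUT={a:3, d:6; rest ⊤}

Merge at B2: IN[B2] = OUT[B1] = {a: 5, b: ⊤, c: ⊤, d: 2, e: ⊤, f: ⊤}

Answer: {a: 5, b: ⊤, c: ⊤, d: 2, e: ⊤, f: ⊤}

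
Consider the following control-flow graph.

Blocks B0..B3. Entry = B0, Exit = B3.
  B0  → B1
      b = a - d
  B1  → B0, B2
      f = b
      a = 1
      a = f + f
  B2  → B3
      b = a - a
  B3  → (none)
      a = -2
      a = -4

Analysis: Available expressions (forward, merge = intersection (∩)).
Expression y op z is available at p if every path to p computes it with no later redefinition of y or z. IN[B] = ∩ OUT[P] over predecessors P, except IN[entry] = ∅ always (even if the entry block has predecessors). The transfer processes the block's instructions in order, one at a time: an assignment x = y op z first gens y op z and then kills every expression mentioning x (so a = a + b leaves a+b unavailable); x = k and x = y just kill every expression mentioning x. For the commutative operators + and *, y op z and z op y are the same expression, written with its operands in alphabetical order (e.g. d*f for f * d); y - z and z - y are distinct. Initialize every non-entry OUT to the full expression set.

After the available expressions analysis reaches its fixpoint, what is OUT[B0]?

Fixpoint table:
  B0:   IN={}   OUT={a-d}
  B1:   IN={a-d}   OUT={f+f}
  B2:   IN={f+f}   OUT={a-a, f+f}
  B3:   IN={a-a, f+f}   OUT={f+f}

Merge at B0 (entry node, so the boundary value {} is joined with the incoming edge(s)): IN[B0] = {} ∩ OUT[B1] = {}
Applying B0's transfer function to that IN value gives OUT[B0] (row B0 above).

Answer: {a-d}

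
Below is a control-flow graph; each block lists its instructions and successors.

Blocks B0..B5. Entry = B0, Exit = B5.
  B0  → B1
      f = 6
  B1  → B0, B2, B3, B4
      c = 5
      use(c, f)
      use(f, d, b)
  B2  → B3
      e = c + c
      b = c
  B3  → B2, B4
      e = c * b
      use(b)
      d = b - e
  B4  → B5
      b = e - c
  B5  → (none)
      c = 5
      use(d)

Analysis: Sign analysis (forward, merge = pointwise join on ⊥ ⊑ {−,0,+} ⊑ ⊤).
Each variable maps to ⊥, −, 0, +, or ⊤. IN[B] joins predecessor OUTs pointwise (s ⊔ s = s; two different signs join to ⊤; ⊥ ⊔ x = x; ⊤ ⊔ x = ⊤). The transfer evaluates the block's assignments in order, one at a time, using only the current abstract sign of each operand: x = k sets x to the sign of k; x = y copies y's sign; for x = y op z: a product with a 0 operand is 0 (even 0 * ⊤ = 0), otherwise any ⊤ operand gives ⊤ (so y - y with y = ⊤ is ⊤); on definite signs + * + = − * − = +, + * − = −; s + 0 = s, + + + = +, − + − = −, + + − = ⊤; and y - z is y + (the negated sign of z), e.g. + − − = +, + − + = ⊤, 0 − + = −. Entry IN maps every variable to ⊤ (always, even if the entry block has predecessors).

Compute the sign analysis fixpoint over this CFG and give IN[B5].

Converged values:
  B0:  IN=(all ⊤)  OUT={f:+; rest ⊤}
  B1:  IN={f:+; rest ⊤}  OUT={c:+, f:+; rest ⊤}
  B2:  IN={c:+, f:+; rest ⊤}  OUT={b:+, c:+, e:+, f:+; rest ⊤}
  B3:  IN={c:+, f:+; rest ⊤}  OUT={c:+, f:+; rest ⊤}
  B4:  IN={c:+, f:+; rest ⊤}  OUT={c:+, f:+; rest ⊤}
  B5:  IN={c:+, f:+; rest ⊤}  OUT={c:+, f:+; rest ⊤}

Merge at B5: IN[B5] = OUT[B4] = {a: ⊤, b: ⊤, c: +, d: ⊤, e: ⊤, f: +}

Answer: {a: ⊤, b: ⊤, c: +, d: ⊤, e: ⊤, f: +}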